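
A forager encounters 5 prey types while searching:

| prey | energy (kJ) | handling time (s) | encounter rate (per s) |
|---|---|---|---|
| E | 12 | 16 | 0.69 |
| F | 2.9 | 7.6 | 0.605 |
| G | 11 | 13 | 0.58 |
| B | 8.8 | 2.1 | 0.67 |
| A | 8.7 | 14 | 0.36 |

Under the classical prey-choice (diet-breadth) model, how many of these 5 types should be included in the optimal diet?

Rank by E/h (kJ/s): B 4.19, G 0.846, E 0.75, A 0.621, F 0.382. Include each in turn until the next type's E/h falls below the running intake rate.
Rate on top 1: 2.45. G: 0.846 < 2.45 → exclude; stop.
Optimal diet: B — 1 of 5 types.

1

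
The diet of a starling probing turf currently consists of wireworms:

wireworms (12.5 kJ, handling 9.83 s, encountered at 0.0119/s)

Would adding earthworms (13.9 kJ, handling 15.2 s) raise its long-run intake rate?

Yes

Intake rate on the current diet: R = (0.0119×12.5) / (1 + 0.0119×9.83) = 0.1488/1.117 = 0.1332 kJ/s.
earthworms: E/h = 13.9/15.2 = 0.9145 kJ/s.
0.9145 > 0.1332, so adding earthworms raises the average — include it.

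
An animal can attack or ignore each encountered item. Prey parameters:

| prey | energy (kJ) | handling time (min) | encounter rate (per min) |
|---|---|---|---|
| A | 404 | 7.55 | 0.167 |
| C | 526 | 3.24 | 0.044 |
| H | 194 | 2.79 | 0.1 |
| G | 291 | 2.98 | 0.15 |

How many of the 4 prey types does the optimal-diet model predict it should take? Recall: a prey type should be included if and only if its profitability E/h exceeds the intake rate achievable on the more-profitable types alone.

E/h in descending order: C 162, G 97.7, H 69.5, A 53.5 kJ/min. The optimal diet is the largest prefix of this list for which every included type satisfies E_i/h_i > R on the types above it.
Rate on top 1: 20.26. G: 97.7 > 20.26 → include.
Rate on top 2: 42.02. H: 69.5 > 42.02 → include.
Rate on top 3: 46.13. A: 53.5 > 46.13 → include.
Optimal diet: C, G, H, A — 4 of 4 types.

4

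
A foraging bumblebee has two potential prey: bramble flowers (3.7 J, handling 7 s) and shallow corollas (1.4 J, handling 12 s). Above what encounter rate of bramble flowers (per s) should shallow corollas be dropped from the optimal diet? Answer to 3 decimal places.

At the threshold, the rate on bramble flowers alone equals the profitability of shallow corollas: λ·3.7/(1 + λ·7) = 1.4/12 = 0.1167.
Rearranging, λ(3.7 − 0.1167×7) = 0.1167, so λ = 0.1167/2.883 = 0.04046 per s.

0.040 per s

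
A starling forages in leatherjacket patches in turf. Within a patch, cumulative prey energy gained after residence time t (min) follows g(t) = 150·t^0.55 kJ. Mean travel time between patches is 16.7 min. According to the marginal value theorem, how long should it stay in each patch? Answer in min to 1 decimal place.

By the marginal value theorem, leave when the instantaneous gain rate g'(t) equals the habitat-wide average g(t)/(T + t).
g'(t) = 0.55·150·t^-0.45. Setting 0.55·150·t^-0.45 = 150·t^0.55/(16.7+t) gives 0.55(16.7+t) = t, so 0.45·t = 0.55×16.7.
t* = 0.55×16.7/0.45 = 20.41 min.

20.4 min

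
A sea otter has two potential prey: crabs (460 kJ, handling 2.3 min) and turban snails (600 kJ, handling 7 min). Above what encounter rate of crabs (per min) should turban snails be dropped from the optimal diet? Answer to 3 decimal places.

0.326 per min

The zero-one rule: include turban snails iff E₂/h₂ > λE₁/(1+λh₁). Equality gives the switch point.
λE₁h₂ = E₂ + λE₂h₁ ⇒ λ = E₂/(E₁h₂ − E₂h₁) = 600/(3220 − 1380) = 0.3261 per min.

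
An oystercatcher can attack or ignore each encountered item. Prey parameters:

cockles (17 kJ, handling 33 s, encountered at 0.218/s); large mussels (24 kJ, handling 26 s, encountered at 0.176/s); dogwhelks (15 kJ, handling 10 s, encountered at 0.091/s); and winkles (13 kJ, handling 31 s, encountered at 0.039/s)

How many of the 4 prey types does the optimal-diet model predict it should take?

2

Rank by E/h (kJ/s): dogwhelks 1.5, large mussels 0.923, cockles 0.515, winkles 0.419. Include each in turn until the next type's E/h falls below the running intake rate.
Rate on top 1: 0.7147. large mussels: 0.923 > 0.7147 → include.
Rate on top 2: 0.8617. cockles: 0.515 < 0.8617 → exclude; stop.
Optimal diet: dogwhelks, large mussels — 2 of 4 types.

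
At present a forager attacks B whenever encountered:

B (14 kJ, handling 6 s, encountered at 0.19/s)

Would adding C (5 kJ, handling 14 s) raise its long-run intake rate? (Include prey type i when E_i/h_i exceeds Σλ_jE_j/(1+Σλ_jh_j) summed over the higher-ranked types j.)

Intake rate on the current diet: R = (0.19×14) / (1 + 0.19×6) = 2.66/2.14 = 1.243 kJ/s.
Profitability of C: 5/14 = 0.3571 kJ/s.
Since 0.3571 < R, time spent handling C is better spent searching.

No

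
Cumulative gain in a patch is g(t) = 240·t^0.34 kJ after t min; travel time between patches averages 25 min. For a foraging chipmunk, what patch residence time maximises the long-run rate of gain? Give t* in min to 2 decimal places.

12.88 min

Optimal t* satisfies g'(t*) = g(t*)/(T + t*).
g'(t) = 0.34·240·t^-0.66. Setting 0.34·240·t^-0.66 = 240·t^0.34/(25+t) gives 0.34(25+t) = t, so 0.66·t = 0.34×25.
t* = 0.34×25/0.66 = 12.88 min.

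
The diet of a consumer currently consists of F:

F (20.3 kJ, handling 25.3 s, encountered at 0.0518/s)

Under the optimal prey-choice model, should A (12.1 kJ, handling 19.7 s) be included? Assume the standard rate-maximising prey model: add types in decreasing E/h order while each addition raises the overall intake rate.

Yes

Intake rate on the current diet: R = (0.0518×20.3) / (1 + 0.0518×25.3) = 1.052/2.311 = 0.4551 kJ/s.
A: E/h = 12.1/19.7 = 0.6142 kJ/s.
Since 0.6142 > R, including A increases the long-run rate.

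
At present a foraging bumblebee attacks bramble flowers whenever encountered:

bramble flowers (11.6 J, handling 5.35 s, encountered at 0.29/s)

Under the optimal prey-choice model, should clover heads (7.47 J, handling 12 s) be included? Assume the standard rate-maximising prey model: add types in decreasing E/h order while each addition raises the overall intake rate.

No

On bramble flowers alone, R = ΣλE/(1+Σλh) = 3.364/2.551 = 1.318 J/s.
Profitability of clover heads: 7.47/12 = 0.6225 J/s.
0.6225 < 1.318, so adding clover heads would lower the average — exclude it.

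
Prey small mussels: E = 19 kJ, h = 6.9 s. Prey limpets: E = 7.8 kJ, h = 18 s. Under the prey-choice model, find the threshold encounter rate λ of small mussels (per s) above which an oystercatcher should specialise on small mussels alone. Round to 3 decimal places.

0.027 per s

At the threshold, the rate on small mussels alone equals the profitability of limpets: λ·19/(1 + λ·6.9) = 7.8/18 = 0.4333.
Rearranging, λ(19 − 0.4333×6.9) = 0.4333, so λ = 0.4333/16.01 = 0.02707 per s.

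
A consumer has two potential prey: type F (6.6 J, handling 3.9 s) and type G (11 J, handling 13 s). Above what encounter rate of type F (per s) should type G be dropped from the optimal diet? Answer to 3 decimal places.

Drop type G once their profitability E₂/h₂ falls below the rate achievable on type F alone: E₂/h₂ = λE₁/(1 + λh₁).
Solve for λ: λE₁h₂ = E₂(1 + λh₁) → λ(E₁h₂ − E₂h₁) = E₂ → λ = E₂/(E₁h₂ − E₂h₁).
λ = 11/(6.6×13 − 11×3.9) = 11/42.9 = 0.2564 per s.

0.256 per s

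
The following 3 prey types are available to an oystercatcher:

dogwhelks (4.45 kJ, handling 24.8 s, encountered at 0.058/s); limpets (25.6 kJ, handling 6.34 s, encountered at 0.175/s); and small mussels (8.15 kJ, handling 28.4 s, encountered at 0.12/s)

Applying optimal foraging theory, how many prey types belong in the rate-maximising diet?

1

Profitabilities (E/h, kJ/s): limpets 4.04, small mussels 0.287, dogwhelks 0.179. Add prey in this order while the next type's profitability exceeds the intake rate on those already taken.
Rate on top 1: 2.124. small mussels: 0.287 < 2.124 → exclude; stop.
Optimal diet: limpets — 1 of 3 types.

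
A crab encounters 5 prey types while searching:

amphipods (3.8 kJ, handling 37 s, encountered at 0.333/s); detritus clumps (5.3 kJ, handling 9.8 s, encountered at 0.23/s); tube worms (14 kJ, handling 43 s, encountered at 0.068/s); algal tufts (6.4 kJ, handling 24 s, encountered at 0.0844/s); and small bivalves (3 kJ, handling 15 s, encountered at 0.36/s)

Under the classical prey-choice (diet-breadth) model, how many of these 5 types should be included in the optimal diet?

E/h in descending order: detritus clumps 0.541, tube worms 0.326, algal tufts 0.267, small bivalves 0.2, amphipods 0.103 kJ/s. The optimal diet is the largest prefix of this list for which every included type satisfies E_i/h_i > R on the types above it.
Rate on top 1: 0.3746. tube worms: 0.326 < 0.3746 → exclude; stop.
Optimal diet: detritus clumps — 1 of 5 types.

1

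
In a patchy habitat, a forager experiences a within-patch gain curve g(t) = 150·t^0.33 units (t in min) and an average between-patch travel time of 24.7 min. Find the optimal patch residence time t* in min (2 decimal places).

By the marginal value theorem, leave when the instantaneous gain rate g'(t) equals the habitat-wide average g(t)/(T + t).
g'(t) = 0.33·150·t^-0.67. Setting 0.33·150·t^-0.67 = 150·t^0.33/(24.7+t) gives 0.33(24.7+t) = t, so 0.67·t = 0.33×24.7.
t* = 0.33×24.7/0.67 = 12.17 min.

12.17 min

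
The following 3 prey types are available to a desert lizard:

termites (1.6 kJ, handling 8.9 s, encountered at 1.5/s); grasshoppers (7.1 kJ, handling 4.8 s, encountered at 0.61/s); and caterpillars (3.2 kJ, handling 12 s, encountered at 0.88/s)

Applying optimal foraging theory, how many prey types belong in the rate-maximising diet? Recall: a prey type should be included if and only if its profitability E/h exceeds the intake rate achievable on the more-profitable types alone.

1

Profitabilities (E/h, kJ/s): grasshoppers 1.48, caterpillars 0.267, termites 0.18. Add prey in this order while the next type's profitability exceeds the intake rate on those already taken.
Rate on top 1: 1.103. caterpillars: 0.267 < 1.103 → exclude; stop.
Optimal diet: grasshoppers — 1 of 3 types.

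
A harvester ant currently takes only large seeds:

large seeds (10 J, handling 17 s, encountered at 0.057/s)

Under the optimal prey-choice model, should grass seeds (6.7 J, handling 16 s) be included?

Yes

Current rate: (0.057×10)/(1 + 0.057×17) = 0.2895 J/s.
Profitability of grass seeds: 6.7/16 = 0.4188 J/s.
0.4188 > 0.2895, so adding grass seeds raises the average — include it.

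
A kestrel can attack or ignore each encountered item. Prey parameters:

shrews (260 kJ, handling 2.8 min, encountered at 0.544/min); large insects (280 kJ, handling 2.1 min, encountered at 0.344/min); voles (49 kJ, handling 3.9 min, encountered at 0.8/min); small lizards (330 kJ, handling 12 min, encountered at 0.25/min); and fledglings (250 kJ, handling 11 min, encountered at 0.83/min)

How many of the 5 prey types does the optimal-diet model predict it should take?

2

E/h in descending order: large insects 133, shrews 92.9, small lizards 27.5, fledglings 22.7, voles 12.6 kJ/min. The optimal diet is the largest prefix of this list for which every included type satisfies E_i/h_i > R on the types above it.
Rate on top 1: 55.92. shrews: 92.9 > 55.92 → include.
Rate on top 2: 73.26. small lizards: 27.5 < 73.26 → exclude; stop.
Optimal diet: large insects, shrews — 2 of 5 types.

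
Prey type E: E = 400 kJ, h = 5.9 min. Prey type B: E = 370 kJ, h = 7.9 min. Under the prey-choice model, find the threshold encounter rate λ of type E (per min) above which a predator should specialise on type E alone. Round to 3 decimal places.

The zero-one rule: include type B iff E₂/h₂ > λE₁/(1+λh₁). Equality gives the switch point.
λE₁h₂ = E₂ + λE₂h₁ ⇒ λ = E₂/(E₁h₂ − E₂h₁) = 370/(3160 − 2183) = 0.3787 per min.

0.379 per min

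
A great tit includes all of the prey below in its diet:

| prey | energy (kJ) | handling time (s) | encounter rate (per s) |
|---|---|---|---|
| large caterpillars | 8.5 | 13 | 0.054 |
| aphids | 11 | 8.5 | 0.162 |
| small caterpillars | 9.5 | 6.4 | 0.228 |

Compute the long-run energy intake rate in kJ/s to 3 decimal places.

0.971 kJ/s

Energy encountered per unit search time: 0.054×8.5 + 0.162×11 + 0.228×9.5 = 4.407 kJ/s.
Handling time per unit search time: 0.054×13 + 0.162×8.5 + 0.228×6.4 = 3.538.
Rate = 4.407/(1 + 3.538) = 0.9711 kJ/s.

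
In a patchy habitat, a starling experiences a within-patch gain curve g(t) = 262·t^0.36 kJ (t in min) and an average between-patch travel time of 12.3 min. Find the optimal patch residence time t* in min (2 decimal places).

6.92 min

Optimal t* satisfies g'(t*) = g(t*)/(T + t*).
g'(t) = 0.36·262·t^-0.64. Setting 0.36·262·t^-0.64 = 262·t^0.36/(12.3+t) gives 0.36(12.3+t) = t, so 0.64·t = 0.36×12.3.
t* = 0.36×12.3/0.64 = 6.919 min.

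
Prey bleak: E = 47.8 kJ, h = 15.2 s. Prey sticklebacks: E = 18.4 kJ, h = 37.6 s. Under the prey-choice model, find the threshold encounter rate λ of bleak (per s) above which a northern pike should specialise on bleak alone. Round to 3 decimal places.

The zero-one rule: include sticklebacks iff E₂/h₂ > λE₁/(1+λh₁). Equality gives the switch point.
λE₁h₂ = E₂ + λE₂h₁ ⇒ λ = E₂/(E₁h₂ − E₂h₁) = 18.4/(1797 − 279.7) = 0.01212 per s.

0.012 per s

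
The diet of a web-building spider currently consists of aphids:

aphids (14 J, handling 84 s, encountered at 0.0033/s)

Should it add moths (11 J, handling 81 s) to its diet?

Current rate: (0.0033×14)/(1 + 0.0033×84) = 0.03617 J/s.
moths: E/h = 11/81 = 0.1358 J/s.
Since 0.1358 > R, including moths increases the long-run rate.

Yes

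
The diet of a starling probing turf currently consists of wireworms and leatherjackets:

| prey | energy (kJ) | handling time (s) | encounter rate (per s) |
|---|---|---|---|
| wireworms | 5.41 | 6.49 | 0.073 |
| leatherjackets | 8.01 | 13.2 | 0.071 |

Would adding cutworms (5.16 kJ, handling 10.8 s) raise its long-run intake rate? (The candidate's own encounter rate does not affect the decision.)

Yes

Current rate: (0.073×5.41 + 0.071×8.01)/(1 + 0.073×6.49 + 0.071×13.2) = 0.3997 kJ/s.
Profitability of cutworms: 5.16/10.8 = 0.4778 kJ/s.
0.4778 > 0.3997, so adding cutworms raises the average — include it.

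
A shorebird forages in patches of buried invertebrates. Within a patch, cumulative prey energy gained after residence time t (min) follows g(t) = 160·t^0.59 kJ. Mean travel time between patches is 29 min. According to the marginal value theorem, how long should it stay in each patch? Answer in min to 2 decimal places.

41.73 min

Maximise g(t)/(T+t): set derivative to zero → g'(t)(T+t) = g(t).
g'(t) = 0.59·160·t^-0.41. Setting 0.59·160·t^-0.41 = 160·t^0.59/(29+t) gives 0.59(29+t) = t, so 0.41·t = 0.59×29.
t* = 0.59×29/0.41 = 41.73 min.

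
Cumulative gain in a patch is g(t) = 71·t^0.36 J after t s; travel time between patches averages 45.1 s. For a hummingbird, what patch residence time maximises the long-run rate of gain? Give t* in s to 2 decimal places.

25.37 s

Maximise g(t)/(T+t): set derivative to zero → g'(t)(T+t) = g(t).
g'(t) = 0.36·71·t^-0.64. Setting 0.36·71·t^-0.64 = 71·t^0.36/(45.1+t) gives 0.36(45.1+t) = t, so 0.64·t = 0.36×45.1.
t* = 0.36×45.1/0.64 = 25.37 s.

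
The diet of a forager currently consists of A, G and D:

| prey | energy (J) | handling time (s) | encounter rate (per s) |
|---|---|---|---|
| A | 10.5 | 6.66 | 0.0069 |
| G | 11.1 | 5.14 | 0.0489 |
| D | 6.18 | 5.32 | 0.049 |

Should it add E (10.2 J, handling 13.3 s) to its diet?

Yes

On A, G and D alone, R = ΣλE/(1+Σλh) = 0.9181/1.558 = 0.5893 J/s.
Profitability of E: 10.2/13.3 = 0.7669 J/s.
Since 0.7669 > R, including E increases the long-run rate.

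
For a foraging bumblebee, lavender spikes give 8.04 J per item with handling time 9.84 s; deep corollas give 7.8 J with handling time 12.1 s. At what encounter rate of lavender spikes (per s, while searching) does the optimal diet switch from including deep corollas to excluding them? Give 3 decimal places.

The zero-one rule: include deep corollas iff E₂/h₂ > λE₁/(1+λh₁). Equality gives the switch point.
λE₁h₂ = E₂ + λE₂h₁ ⇒ λ = E₂/(E₁h₂ − E₂h₁) = 7.8/(97.28 − 76.75) = 0.3799 per s.

0.380 per s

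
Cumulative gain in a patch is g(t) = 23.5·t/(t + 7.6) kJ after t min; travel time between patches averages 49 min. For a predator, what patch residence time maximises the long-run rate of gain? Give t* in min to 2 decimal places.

19.30 min

By the marginal value theorem, leave when the instantaneous gain rate g'(t) equals the habitat-wide average g(t)/(T + t).
g'(t) = 23.5·7.6/(t + 7.6)². Setting 23.5·7.6/(t+7.6)² = 23.5t/[(t+7.6)(49+t)] gives 7.6(49+t) = t(t+7.6), so t² = 7.6×49 = 372.4.
t* = √372.4 = 19.3 min.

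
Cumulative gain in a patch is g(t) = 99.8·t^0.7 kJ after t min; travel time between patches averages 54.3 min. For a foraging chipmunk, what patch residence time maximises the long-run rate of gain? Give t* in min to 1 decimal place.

126.7 min

By the marginal value theorem, leave when the instantaneous gain rate g'(t) equals the habitat-wide average g(t)/(T + t).
g'(t) = 0.7·99.8·t^-0.3. Setting 0.7·99.8·t^-0.3 = 99.8·t^0.7/(54.3+t) gives 0.7(54.3+t) = t, so 0.30·t = 0.7×54.3.
t* = 0.7×54.3/0.30 = 126.7 min.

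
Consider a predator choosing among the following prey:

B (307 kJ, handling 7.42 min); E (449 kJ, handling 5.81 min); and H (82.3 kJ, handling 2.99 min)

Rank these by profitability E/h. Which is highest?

E

In descending order of E/h:
E: 449/5.81 = 77.3 kJ/min
B: 307/7.42 = 41.4 kJ/min
H: 82.3/2.99 = 27.5 kJ/min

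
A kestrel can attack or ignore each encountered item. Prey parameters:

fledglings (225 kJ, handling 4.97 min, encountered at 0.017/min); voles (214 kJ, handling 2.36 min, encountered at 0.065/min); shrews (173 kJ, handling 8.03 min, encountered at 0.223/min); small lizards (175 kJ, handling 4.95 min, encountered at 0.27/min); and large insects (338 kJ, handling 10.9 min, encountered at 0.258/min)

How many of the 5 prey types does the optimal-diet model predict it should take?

4

Profitabilities (E/h, kJ/min): voles 90.7, fledglings 45.3, small lizards 35.4, large insects 31, shrews 21.5. Add prey in this order while the next type's profitability exceeds the intake rate on those already taken.
Rate on top 1: 12.06. fledglings: 45.3 > 12.06 → include.
Rate on top 2: 14.33. small lizards: 35.4 > 14.33 → include.
Rate on top 3: 25.24. large insects: 31 > 25.24 → include.
Rate on top 4: 28.25. shrews: 21.5 < 28.25 → exclude; stop.
Optimal diet: voles, fledglings, small lizards, large insects — 4 of 5 types.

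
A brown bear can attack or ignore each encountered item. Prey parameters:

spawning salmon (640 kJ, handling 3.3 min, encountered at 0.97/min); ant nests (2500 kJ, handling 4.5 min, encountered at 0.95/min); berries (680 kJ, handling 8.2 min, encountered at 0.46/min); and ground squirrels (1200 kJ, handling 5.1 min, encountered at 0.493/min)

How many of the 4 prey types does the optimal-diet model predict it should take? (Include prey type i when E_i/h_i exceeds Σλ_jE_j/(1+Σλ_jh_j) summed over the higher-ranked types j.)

Rank by E/h (kJ/min): ant nests 556, ground squirrels 235, spawning salmon 194, berries 82.9. Include each in turn until the next type's E/h falls below the running intake rate.
Rate on top 1: 450.2. ground squirrels: 235 < 450.2 → exclude; stop.
Optimal diet: ant nests — 1 of 4 types.

1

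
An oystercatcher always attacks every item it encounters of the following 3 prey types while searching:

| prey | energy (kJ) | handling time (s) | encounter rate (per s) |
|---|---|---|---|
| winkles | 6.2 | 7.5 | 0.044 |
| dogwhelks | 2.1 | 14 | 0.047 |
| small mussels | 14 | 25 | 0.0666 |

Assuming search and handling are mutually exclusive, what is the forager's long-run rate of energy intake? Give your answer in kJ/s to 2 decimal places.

Energy encountered per unit search time: 0.044×6.2 + 0.047×2.1 + 0.0666×14 = 1.304 kJ/s.
Handling time per unit search time: 0.044×7.5 + 0.047×14 + 0.0666×25 = 2.653.
Rate = 1.304/(1 + 2.653) = 0.3569 kJ/s.

0.36 kJ/s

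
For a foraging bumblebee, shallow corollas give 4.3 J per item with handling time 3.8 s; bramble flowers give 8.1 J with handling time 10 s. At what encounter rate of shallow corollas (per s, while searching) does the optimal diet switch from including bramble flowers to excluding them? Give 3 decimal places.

0.663 per s

Drop bramble flowers once their profitability E₂/h₂ falls below the rate achievable on shallow corollas alone: E₂/h₂ = λE₁/(1 + λh₁).
Solve for λ: λE₁h₂ = E₂(1 + λh₁) → λ(E₁h₂ − E₂h₁) = E₂ → λ = E₂/(E₁h₂ − E₂h₁).
λ = 8.1/(4.3×10 − 8.1×3.8) = 8.1/12.22 = 0.6628 per s.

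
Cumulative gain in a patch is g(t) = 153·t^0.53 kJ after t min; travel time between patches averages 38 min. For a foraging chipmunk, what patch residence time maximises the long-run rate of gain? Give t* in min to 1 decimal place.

Optimal t* satisfies g'(t*) = g(t*)/(T + t*).
g'(t) = 0.53·153·t^-0.47. Setting 0.53·153·t^-0.47 = 153·t^0.53/(38+t) gives 0.53(38+t) = t, so 0.47·t = 0.53×38.
t* = 0.53×38/0.47 = 42.85 min.

42.9 min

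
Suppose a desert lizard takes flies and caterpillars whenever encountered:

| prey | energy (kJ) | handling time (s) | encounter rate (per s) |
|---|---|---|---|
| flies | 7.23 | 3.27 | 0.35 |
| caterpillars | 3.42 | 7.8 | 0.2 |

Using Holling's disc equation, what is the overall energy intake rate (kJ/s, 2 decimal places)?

0.87 kJ/s

R = (0.35×7.23 + 0.2×3.42) / (1 + 0.35×3.27 + 0.2×7.8) = 3.215/3.704 = 0.8677 kJ/s.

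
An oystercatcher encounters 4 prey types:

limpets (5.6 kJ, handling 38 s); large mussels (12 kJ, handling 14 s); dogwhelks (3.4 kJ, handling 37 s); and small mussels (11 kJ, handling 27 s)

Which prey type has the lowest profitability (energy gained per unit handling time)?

Profitability E/h (kJ/s): limpets = 5.6/38 = 0.147, large mussels = 12/14 = 0.857, dogwhelks = 3.4/37 = 0.0919, small mussels = 11/27 = 0.407.
Ranked: large mussels > small mussels > limpets > dogwhelks.

dogwhelks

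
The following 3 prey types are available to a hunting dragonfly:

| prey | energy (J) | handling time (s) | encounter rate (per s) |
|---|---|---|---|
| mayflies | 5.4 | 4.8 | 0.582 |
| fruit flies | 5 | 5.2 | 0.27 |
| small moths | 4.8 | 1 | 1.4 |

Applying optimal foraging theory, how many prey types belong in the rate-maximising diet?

E/h in descending order: small moths 4.8, mayflies 1.13, fruit flies 0.962 J/s. The optimal diet is the largest prefix of this list for which every included type satisfies E_i/h_i > R on the types above it.
Rate on top 1: 2.8. mayflies: 1.13 < 2.8 → exclude; stop.
Optimal diet: small moths — 1 of 3 types.

1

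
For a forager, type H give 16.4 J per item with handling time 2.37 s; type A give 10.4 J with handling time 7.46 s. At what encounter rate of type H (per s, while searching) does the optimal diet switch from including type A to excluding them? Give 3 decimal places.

The zero-one rule: include type A iff E₂/h₂ > λE₁/(1+λh₁). Equality gives the switch point.
λE₁h₂ = E₂ + λE₂h₁ ⇒ λ = E₂/(E₁h₂ − E₂h₁) = 10.4/(122.3 − 24.65) = 0.1065 per s.

0.106 per s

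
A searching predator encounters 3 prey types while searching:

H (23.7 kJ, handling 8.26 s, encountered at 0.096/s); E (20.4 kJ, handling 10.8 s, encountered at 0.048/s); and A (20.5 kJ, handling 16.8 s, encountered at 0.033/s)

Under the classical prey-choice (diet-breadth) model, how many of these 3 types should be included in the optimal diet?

2

Profitabilities (E/h, kJ/s): H 2.87, E 1.89, A 1.22. Add prey in this order while the next type's profitability exceeds the intake rate on those already taken.
Rate on top 1: 1.269. E: 1.89 > 1.269 → include.
Rate on top 2: 1.408. A: 1.22 < 1.408 → exclude; stop.
Optimal diet: H, E — 2 of 3 types.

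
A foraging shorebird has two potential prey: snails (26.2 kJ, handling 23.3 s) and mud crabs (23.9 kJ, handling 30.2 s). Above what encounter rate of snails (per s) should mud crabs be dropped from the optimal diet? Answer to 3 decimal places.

Drop mud crabs once their profitability E₂/h₂ falls below the rate achievable on snails alone: E₂/h₂ = λE₁/(1 + λh₁).
Solve for λ: λE₁h₂ = E₂(1 + λh₁) → λ(E₁h₂ − E₂h₁) = E₂ → λ = E₂/(E₁h₂ − E₂h₁).
λ = 23.9/(26.2×30.2 − 23.9×23.3) = 23.9/234.4 = 0.102 per s.

0.102 per s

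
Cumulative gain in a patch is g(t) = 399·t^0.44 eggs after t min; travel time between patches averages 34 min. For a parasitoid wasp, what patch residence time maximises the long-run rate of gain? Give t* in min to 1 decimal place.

Optimal t* satisfies g'(t*) = g(t*)/(T + t*).
g'(t) = 0.44·399·t^-0.56. Setting 0.44·399·t^-0.56 = 399·t^0.44/(34+t) gives 0.44(34+t) = t, so 0.56·t = 0.44×34.
t* = 0.44×34/0.56 = 26.71 min.

26.7 min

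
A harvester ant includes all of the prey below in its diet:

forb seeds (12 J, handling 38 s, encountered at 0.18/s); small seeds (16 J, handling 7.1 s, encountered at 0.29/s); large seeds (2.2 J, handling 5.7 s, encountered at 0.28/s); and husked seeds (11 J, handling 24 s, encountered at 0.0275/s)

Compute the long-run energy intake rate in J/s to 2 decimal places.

0.64 J/s

R = Σλ_iE_i / (1 + Σλ_ih_i)
Numerator: 0.18×12 + 0.29×16 + 0.28×2.2 + 0.0275×11 = 7.718
Denominator: 1 + 0.18×38 + 0.29×7.1 + 0.28×5.7 + 0.0275×24 = 12.15
R = 7.718/12.15 = 0.635 J/s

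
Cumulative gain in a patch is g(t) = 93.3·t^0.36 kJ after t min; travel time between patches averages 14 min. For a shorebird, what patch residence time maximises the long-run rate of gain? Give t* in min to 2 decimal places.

7.88 min

By the marginal value theorem, leave when the instantaneous gain rate g'(t) equals the habitat-wide average g(t)/(T + t).
g'(t) = 0.36·93.3·t^-0.64. Setting 0.36·93.3·t^-0.64 = 93.3·t^0.36/(14+t) gives 0.36(14+t) = t, so 0.64·t = 0.36×14.
t* = 0.36×14/0.64 = 7.875 min.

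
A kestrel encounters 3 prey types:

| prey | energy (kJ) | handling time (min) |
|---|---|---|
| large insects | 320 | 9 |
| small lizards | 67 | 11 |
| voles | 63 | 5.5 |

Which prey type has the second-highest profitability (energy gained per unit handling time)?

Profitability E/h (kJ/min): large insects = 320/9 = 35.6, small lizards = 67/11 = 6.09, voles = 63/5.5 = 11.5.
Ranked: large insects > voles > small lizards.

voles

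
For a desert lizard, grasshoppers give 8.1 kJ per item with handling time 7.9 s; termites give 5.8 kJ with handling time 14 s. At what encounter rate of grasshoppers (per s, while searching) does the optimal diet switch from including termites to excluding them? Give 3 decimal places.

At the threshold, the rate on grasshoppers alone equals the profitability of termites: λ·8.1/(1 + λ·7.9) = 5.8/14 = 0.4143.
Rearranging, λ(8.1 − 0.4143×7.9) = 0.4143, so λ = 0.4143/4.827 = 0.08582 per s.

0.086 per s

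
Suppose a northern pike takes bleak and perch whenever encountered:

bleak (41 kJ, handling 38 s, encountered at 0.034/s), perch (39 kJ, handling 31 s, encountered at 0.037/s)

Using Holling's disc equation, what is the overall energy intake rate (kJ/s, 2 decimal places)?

0.82 kJ/s

R = (0.034×41 + 0.037×39) / (1 + 0.034×38 + 0.037×31) = 2.837/3.439 = 0.8249 kJ/s.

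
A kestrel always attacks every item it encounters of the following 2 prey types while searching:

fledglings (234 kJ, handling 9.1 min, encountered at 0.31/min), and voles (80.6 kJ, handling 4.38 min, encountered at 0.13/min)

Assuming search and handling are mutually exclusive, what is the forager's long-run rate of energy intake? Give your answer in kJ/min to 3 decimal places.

18.909 kJ/min

R = Σλ_iE_i / (1 + Σλ_ih_i)
Numerator: 0.31×234 + 0.13×80.6 = 83.02
Denominator: 1 + 0.31×9.1 + 0.13×4.38 = 4.39
R = 83.02/4.39 = 18.91 kJ/min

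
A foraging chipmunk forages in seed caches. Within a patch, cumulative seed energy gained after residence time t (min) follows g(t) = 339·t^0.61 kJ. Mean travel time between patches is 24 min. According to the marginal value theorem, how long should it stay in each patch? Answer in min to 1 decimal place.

37.5 min

By the marginal value theorem, leave when the instantaneous gain rate g'(t) equals the habitat-wide average g(t)/(T + t).
g'(t) = 0.61·339·t^-0.39. Setting 0.61·339·t^-0.39 = 339·t^0.61/(24+t) gives 0.61(24+t) = t, so 0.39·t = 0.61×24.
t* = 0.61×24/0.39 = 37.54 min.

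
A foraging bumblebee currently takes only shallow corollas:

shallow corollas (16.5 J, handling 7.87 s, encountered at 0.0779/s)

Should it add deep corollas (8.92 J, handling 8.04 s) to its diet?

Yes

On shallow corollas alone, R = ΣλE/(1+Σλh) = 1.285/1.613 = 0.7968 J/s.
Profitability of deep corollas: 8.92/8.04 = 1.109 J/s.
Since 1.109 > R, including deep corollas increases the long-run rate.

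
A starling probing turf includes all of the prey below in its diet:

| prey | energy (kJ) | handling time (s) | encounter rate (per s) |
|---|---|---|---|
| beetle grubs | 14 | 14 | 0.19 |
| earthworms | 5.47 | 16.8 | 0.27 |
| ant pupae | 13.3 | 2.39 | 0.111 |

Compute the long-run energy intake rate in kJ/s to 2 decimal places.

0.66 kJ/s

R = Σλ_iE_i / (1 + Σλ_ih_i)
Numerator: 0.19×14 + 0.27×5.47 + 0.111×13.3 = 5.613
Denominator: 1 + 0.19×14 + 0.27×16.8 + 0.111×2.39 = 8.461
R = 5.613/8.461 = 0.6634 kJ/s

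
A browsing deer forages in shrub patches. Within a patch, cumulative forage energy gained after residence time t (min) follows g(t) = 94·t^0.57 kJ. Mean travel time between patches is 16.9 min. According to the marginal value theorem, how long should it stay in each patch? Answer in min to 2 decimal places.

By the marginal value theorem, leave when the instantaneous gain rate g'(t) equals the habitat-wide average g(t)/(T + t).
g'(t) = 0.57·94·t^-0.43. Setting 0.57·94·t^-0.43 = 94·t^0.57/(16.9+t) gives 0.57(16.9+t) = t, so 0.43·t = 0.57×16.9.
t* = 0.57×16.9/0.43 = 22.4 min.

22.40 min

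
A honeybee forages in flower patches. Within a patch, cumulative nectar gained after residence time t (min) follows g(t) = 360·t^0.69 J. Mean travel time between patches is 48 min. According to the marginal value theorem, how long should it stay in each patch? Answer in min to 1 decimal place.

Maximise g(t)/(T+t): set derivative to zero → g'(t)(T+t) = g(t).
g'(t) = 0.69·360·t^-0.31. Setting 0.69·360·t^-0.31 = 360·t^0.69/(48+t) gives 0.69(48+t) = t, so 0.31·t = 0.69×48.
t* = 0.69×48/0.31 = 106.8 min.

106.8 min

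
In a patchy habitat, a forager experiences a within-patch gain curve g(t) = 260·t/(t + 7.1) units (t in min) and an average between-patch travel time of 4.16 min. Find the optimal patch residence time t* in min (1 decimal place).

Maximise g(t)/(T+t): set derivative to zero → g'(t)(T+t) = g(t).
g'(t) = 260·7.1/(t + 7.1)². Setting 260·7.1/(t+7.1)² = 260t/[(t+7.1)(4.16+t)] gives 7.1(4.16+t) = t(t+7.1), so t² = 7.1×4.16 = 29.54.
t* = √29.54 = 5.435 min.

5.4 min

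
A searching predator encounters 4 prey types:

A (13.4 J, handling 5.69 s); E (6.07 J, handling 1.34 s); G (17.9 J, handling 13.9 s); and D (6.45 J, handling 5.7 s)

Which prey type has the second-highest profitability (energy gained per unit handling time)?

A

In descending order of E/h:
E: 6.07/1.34 = 4.53 J/s
A: 13.4/5.69 = 2.36 J/s
G: 17.9/13.9 = 1.29 J/s
D: 6.45/5.7 = 1.13 J/s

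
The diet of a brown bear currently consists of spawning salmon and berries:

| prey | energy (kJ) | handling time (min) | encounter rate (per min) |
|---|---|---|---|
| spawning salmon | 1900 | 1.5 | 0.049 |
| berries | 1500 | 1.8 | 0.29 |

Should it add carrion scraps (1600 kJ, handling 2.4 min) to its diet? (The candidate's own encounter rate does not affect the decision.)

On spawning salmon and berries alone, R = ΣλE/(1+Σλh) = 528.1/1.595 = 331 kJ/min.
Profitability of carrion scraps: 1600/2.4 = 666.7 kJ/min.
666.7 > 331, so adding carrion scraps raises the average — include it.

Yes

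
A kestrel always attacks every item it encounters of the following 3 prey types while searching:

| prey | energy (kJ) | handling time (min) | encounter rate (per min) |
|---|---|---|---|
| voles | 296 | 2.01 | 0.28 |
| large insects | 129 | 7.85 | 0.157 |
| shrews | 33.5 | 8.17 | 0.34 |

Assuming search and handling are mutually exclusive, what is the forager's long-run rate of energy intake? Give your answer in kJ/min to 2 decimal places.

20.55 kJ/min

Energy encountered per unit search time: 0.28×296 + 0.157×129 + 0.34×33.5 = 114.5 kJ/min.
Handling time per unit search time: 0.28×2.01 + 0.157×7.85 + 0.34×8.17 = 4.573.
Rate = 114.5/(1 + 4.573) = 20.55 kJ/min.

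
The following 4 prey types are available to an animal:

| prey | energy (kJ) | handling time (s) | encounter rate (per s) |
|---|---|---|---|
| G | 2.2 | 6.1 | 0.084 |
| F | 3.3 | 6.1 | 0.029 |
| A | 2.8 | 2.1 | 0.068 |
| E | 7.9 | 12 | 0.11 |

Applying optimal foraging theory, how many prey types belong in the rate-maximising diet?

3

Rank by E/h (kJ/s): A 1.33, E 0.658, F 0.541, G 0.361. Include each in turn until the next type's E/h falls below the running intake rate.
Rate on top 1: 0.1666. E: 0.658 > 0.1666 → include.
Rate on top 2: 0.4302. F: 0.541 > 0.4302 → include.
Rate on top 3: 0.4376. G: 0.361 < 0.4376 → exclude; stop.
Optimal diet: A, E, F — 3 of 4 types.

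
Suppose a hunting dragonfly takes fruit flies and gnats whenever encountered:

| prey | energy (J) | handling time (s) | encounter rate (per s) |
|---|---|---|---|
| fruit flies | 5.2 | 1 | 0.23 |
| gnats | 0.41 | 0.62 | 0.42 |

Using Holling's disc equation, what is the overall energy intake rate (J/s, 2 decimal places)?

Energy encountered per unit search time: 0.23×5.2 + 0.42×0.41 = 1.368 J/s.
Handling time per unit search time: 0.23×1 + 0.42×0.62 = 0.4904.
Rate = 1.368/(1 + 0.4904) = 0.918 J/s.

0.92 J/s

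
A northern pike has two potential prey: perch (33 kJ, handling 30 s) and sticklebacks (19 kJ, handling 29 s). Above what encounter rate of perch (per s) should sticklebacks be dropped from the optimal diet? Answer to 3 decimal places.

0.049 per s

Drop sticklebacks once their profitability E₂/h₂ falls below the rate achievable on perch alone: E₂/h₂ = λE₁/(1 + λh₁).
Solve for λ: λE₁h₂ = E₂(1 + λh₁) → λ(E₁h₂ − E₂h₁) = E₂ → λ = E₂/(E₁h₂ − E₂h₁).
λ = 19/(33×29 − 19×30) = 19/387 = 0.0491 per s.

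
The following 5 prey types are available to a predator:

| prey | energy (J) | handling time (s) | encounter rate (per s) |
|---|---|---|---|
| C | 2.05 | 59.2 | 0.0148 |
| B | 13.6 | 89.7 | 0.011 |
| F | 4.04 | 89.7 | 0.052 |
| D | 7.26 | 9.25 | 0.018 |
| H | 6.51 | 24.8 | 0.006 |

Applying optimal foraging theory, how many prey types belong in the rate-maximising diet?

Profitabilities (E/h, J/s): D 0.785, H 0.263, B 0.152, F 0.045, C 0.0346. Add prey in this order while the next type's profitability exceeds the intake rate on those already taken.
Rate on top 1: 0.112. H: 0.263 > 0.112 → include.
Rate on top 2: 0.1291. B: 0.152 > 0.1291 → include.
Rate on top 3: 0.1387. F: 0.045 < 0.1387 → exclude; stop.
Optimal diet: D, H, B — 3 of 5 types.

3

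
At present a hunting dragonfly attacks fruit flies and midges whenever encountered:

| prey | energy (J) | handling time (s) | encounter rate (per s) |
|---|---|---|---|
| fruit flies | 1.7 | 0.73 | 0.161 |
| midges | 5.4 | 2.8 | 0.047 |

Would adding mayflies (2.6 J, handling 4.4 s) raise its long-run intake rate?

Yes

Current rate: (0.161×1.7 + 0.047×5.4)/(1 + 0.161×0.73 + 0.047×2.8) = 0.4223 J/s.
Profitability of mayflies: 2.6/4.4 = 0.5909 J/s.
0.5909 > 0.4223, so adding mayflies raises the average — include it.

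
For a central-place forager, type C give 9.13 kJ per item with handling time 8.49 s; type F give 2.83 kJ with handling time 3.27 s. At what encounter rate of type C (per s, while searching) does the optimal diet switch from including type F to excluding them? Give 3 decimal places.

0.486 per s

Drop type F once their profitability E₂/h₂ falls below the rate achievable on type C alone: E₂/h₂ = λE₁/(1 + λh₁).
Solve for λ: λE₁h₂ = E₂(1 + λh₁) → λ(E₁h₂ − E₂h₁) = E₂ → λ = E₂/(E₁h₂ − E₂h₁).
λ = 2.83/(9.13×3.27 − 2.83×8.49) = 2.83/5.828 = 0.4856 per s.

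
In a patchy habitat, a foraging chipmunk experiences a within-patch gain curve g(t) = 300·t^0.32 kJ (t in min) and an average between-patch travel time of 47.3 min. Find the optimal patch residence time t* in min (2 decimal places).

22.26 min

Maximise g(t)/(T+t): set derivative to zero → g'(t)(T+t) = g(t).
g'(t) = 0.32·300·t^-0.68. Setting 0.32·300·t^-0.68 = 300·t^0.32/(47.3+t) gives 0.32(47.3+t) = t, so 0.68·t = 0.32×47.3.
t* = 0.32×47.3/0.68 = 22.26 min.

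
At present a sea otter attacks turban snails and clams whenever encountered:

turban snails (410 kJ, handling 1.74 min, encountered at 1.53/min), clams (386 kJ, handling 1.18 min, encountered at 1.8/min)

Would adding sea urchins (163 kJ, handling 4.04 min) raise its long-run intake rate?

No

Intake rate on the current diet: R = (1.53×410 + 1.8×386) / (1 + 1.53×1.74 + 1.8×1.18) = 1322/5.786 = 228.5 kJ/min.
sea urchins: E/h = 163/4.04 = 40.35 kJ/min.
Since 40.35 < R, time spent handling sea urchins is better spent searching.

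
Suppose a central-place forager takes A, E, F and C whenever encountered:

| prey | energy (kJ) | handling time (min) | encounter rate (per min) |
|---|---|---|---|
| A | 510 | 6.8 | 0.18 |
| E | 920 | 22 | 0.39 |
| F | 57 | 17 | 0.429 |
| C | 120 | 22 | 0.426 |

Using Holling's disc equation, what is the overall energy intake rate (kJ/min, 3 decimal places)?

19.155 kJ/min

Energy encountered per unit search time: 0.18×510 + 0.39×920 + 0.429×57 + 0.426×120 = 526.2 kJ/min.
Handling time per unit search time: 0.18×6.8 + 0.39×22 + 0.429×17 + 0.426×22 = 26.47.
Rate = 526.2/(1 + 26.47) = 19.16 kJ/min.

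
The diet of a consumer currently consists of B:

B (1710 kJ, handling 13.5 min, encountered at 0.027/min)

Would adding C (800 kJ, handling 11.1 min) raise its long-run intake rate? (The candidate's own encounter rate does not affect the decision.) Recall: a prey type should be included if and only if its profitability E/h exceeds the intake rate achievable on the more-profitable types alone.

Current rate: (0.027×1710)/(1 + 0.027×13.5) = 33.84 kJ/min.
C: E/h = 800/11.1 = 72.07 kJ/min.
Since 72.07 > R, including C increases the long-run rate.

Yes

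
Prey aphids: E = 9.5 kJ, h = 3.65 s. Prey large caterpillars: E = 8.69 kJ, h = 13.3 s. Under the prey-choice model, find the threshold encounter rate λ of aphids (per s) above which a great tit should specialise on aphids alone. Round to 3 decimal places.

0.092 per s

Drop large caterpillars once their profitability E₂/h₂ falls below the rate achievable on aphids alone: E₂/h₂ = λE₁/(1 + λh₁).
Solve for λ: λE₁h₂ = E₂(1 + λh₁) → λ(E₁h₂ − E₂h₁) = E₂ → λ = E₂/(E₁h₂ − E₂h₁).
λ = 8.69/(9.5×13.3 − 8.69×3.65) = 8.69/94.63 = 0.09183 per s.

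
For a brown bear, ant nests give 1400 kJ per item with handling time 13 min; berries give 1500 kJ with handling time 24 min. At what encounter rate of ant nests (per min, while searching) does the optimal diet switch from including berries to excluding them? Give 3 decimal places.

Drop berries once their profitability E₂/h₂ falls below the rate achievable on ant nests alone: E₂/h₂ = λE₁/(1 + λh₁).
Solve for λ: λE₁h₂ = E₂(1 + λh₁) → λ(E₁h₂ − E₂h₁) = E₂ → λ = E₂/(E₁h₂ − E₂h₁).
λ = 1500/(1400×24 − 1500×13) = 1500/1.41e+04 = 0.1064 per min.

0.106 per min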